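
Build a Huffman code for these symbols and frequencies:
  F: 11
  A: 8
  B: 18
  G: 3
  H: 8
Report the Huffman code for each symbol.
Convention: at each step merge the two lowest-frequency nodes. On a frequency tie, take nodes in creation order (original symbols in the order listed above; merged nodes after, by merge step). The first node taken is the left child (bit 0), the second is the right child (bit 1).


Huffman tree construction:
Step 1: Merge G(3) + A(8) = 11
Step 2: Merge H(8) + F(11) = 19
Step 3: Merge (G+A)(11) + B(18) = 29
Step 4: Merge (H+F)(19) + ((G+A)+B)(29) = 48
Read each symbol's code off the tree from the root (left child = 0, right child = 1).

Codes:
  F: 01 (length 2)
  A: 101 (length 3)
  B: 11 (length 2)
  G: 100 (length 3)
  H: 00 (length 2)
Average code length: 107/48 = 2.2292 bits/symbol


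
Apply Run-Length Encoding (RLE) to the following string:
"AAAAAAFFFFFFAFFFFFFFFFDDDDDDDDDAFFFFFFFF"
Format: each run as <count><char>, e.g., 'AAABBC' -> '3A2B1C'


Scanning runs left to right:
  i=0: run of 'A' x 6 -> '6A'
  i=6: run of 'F' x 6 -> '6F'
  i=12: run of 'A' x 1 -> '1A'
  i=13: run of 'F' x 9 -> '9F'
  i=22: run of 'D' x 9 -> '9D'
  i=31: run of 'A' x 1 -> '1A'
  i=32: run of 'F' x 8 -> '8F'

RLE = 6A6F1A9F9D1A8F


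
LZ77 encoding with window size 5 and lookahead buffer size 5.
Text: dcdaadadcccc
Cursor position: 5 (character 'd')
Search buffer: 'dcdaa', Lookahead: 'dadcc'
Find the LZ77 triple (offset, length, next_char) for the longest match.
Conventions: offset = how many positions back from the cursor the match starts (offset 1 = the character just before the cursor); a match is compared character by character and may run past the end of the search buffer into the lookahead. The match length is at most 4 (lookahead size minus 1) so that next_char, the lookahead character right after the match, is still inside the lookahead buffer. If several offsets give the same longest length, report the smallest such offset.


Try each offset into the search buffer:
  offset=1 (pos 4, char 'a'): match length 0
  offset=2 (pos 3, char 'a'): match length 0
  offset=3 (pos 2, char 'd'): match length 2
  offset=4 (pos 1, char 'c'): match length 0
  offset=5 (pos 0, char 'd'): match length 1
Longest match has length 2 at offset 3.
next_char = character at position 5 + 2 = 7 -> 'd'

Best match: offset=3, length=2 (matching 'da' starting at position 2)
LZ77 triple: (3, 2, 'd')


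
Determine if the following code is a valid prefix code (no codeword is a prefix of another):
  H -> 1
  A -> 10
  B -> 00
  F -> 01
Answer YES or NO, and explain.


Checking each pair (does one codeword prefix another?):
  H='1' vs A='10': prefix -- VIOLATION

NO -- this is NOT a valid prefix code. H (1) is a prefix of A (10).


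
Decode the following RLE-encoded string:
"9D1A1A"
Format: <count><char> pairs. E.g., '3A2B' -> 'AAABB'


Expanding each <count><char> pair:
  9D -> 'DDDDDDDDD'
  1A -> 'A'
  1A -> 'A'

Decoded = DDDDDDDDDAA


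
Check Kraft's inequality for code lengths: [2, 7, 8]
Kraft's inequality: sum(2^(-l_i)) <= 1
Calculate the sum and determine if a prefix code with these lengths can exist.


Sum = 2^(-2) + 2^(-7) + 2^(-8)
    = 0.25 + 0.0078125 + 0.00390625
    = 67/256 = 0.26171875
Since 0.26171875 <= 1, Kraft's inequality IS satisfied.
A prefix code with these lengths CAN exist.

Kraft sum = 0.26171875. Satisfied.


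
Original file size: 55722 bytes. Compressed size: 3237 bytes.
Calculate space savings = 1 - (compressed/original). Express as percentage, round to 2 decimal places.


ratio = compressed/original = 3237/55722 = 0.058092
savings = 1 - ratio = 1 - 0.058092 = 0.941908
as a percentage: 0.941908 * 100 = 94.19%

Space savings = 1 - 3237/55722 = 94.19%


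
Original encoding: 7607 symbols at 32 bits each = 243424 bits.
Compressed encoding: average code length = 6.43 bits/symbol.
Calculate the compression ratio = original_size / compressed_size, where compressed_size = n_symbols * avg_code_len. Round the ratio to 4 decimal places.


original_size = n_symbols * orig_bits = 7607 * 32 = 243424 bits
compressed_size = n_symbols * avg_code_len = 7607 * 6.43 = 48913.01 bits
ratio = original_size / compressed_size = 243424 / 48913.01 = 4.9767

Compression ratio = 4.9767


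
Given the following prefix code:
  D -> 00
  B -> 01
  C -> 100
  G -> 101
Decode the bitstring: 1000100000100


Decoding step by step:
Bits 100 -> C
Bits 01 -> B
Bits 00 -> D
Bits 00 -> D
Bits 01 -> B
Bits 00 -> D


Decoded message: CBDDBD


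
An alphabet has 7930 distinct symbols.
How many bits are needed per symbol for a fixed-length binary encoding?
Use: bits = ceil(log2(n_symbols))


log2(7930) = 12.9531
Bracket: 2^12 = 4096 < 7930 <= 2^13 = 8192
So ceil(log2(7930)) = 13

bits = ceil(log2(7930)) = ceil(12.9531) = 13 bits


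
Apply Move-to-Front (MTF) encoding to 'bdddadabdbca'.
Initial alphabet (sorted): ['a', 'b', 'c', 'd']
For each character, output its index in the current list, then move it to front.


MTF encoding:
'b': index 1 in ['a', 'b', 'c', 'd'] -> ['b', 'a', 'c', 'd']
'd': index 3 in ['b', 'a', 'c', 'd'] -> ['d', 'b', 'a', 'c']
'd': index 0 in ['d', 'b', 'a', 'c'] -> ['d', 'b', 'a', 'c']
'd': index 0 in ['d', 'b', 'a', 'c'] -> ['d', 'b', 'a', 'c']
'a': index 2 in ['d', 'b', 'a', 'c'] -> ['a', 'd', 'b', 'c']
'd': index 1 in ['a', 'd', 'b', 'c'] -> ['d', 'a', 'b', 'c']
'a': index 1 in ['d', 'a', 'b', 'c'] -> ['a', 'd', 'b', 'c']
'b': index 2 in ['a', 'd', 'b', 'c'] -> ['b', 'a', 'd', 'c']
'd': index 2 in ['b', 'a', 'd', 'c'] -> ['d', 'b', 'a', 'c']
'b': index 1 in ['d', 'b', 'a', 'c'] -> ['b', 'd', 'a', 'c']
'c': index 3 in ['b', 'd', 'a', 'c'] -> ['c', 'b', 'd', 'a']
'a': index 3 in ['c', 'b', 'd', 'a'] -> ['a', 'c', 'b', 'd']


Output: [1, 3, 0, 0, 2, 1, 1, 2, 2, 1, 3, 3]


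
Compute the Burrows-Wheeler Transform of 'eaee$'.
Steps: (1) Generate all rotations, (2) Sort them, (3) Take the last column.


Rotations (sorted):
  0: $eaee -> last char: e
  1: aee$e -> last char: e
  2: e$eae -> last char: e
  3: eaee$ -> last char: $
  4: ee$ea -> last char: a


BWT = eee$a


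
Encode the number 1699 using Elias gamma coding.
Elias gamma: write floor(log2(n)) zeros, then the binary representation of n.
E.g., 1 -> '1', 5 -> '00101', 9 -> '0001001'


num_bits = floor(log2(1699)) + 1 = 11
leading_zeros = num_bits - 1 = 10
binary(1699) = 11010100011

Elias gamma(1699) = '0000000000' + '11010100011' = 000000000011010100011 (21 bits)


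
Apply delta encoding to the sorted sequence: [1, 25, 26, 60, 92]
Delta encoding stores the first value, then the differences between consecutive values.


First value: 1
Deltas:
  25 - 1 = 24
  26 - 25 = 1
  60 - 26 = 34
  92 - 60 = 32


Delta encoded: [1, 24, 1, 34, 32]


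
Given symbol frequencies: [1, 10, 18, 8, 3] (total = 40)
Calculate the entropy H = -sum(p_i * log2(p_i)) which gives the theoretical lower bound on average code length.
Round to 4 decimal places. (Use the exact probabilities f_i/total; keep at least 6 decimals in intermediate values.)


Per-symbol terms -p_i * log2(p_i) with p_i = f_i/40:
  p = 1/40 = 0.025000: log2(p) = -5.321928, -p*log2(p) = 0.133048
  p = 10/40 = 0.250000: log2(p) = -2.000000, -p*log2(p) = 0.500000
  p = 18/40 = 0.450000: log2(p) = -1.152003, -p*log2(p) = 0.518401
  p = 8/40 = 0.200000: log2(p) = -2.321928, -p*log2(p) = 0.464386
  p = 3/40 = 0.075000: log2(p) = -3.736966, -p*log2(p) = 0.280272
H = 0.133048 + 0.500000 + 0.518401 + 0.464386 + 0.280272 = 1.896107

H = 1.8961 bits/symbol


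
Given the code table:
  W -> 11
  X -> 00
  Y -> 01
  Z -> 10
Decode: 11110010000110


Decoding:
11 -> W
11 -> W
00 -> X
10 -> Z
00 -> X
01 -> Y
10 -> Z


Result: WWXZXYZ


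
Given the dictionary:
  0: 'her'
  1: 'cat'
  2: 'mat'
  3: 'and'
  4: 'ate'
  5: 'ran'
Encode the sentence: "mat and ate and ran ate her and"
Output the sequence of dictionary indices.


Look up each word in the dictionary:
  'mat' -> 2
  'and' -> 3
  'ate' -> 4
  'and' -> 3
  'ran' -> 5
  'ate' -> 4
  'her' -> 0
  'and' -> 3

Encoded: [2, 3, 4, 3, 5, 4, 0, 3]


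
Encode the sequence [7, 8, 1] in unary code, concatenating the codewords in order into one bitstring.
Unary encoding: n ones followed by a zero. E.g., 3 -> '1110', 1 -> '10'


Encode each number as n ones followed by a terminating 0:
  7 -> 11111110 (8 bits)
  8 -> 111111110 (9 bits)
  1 -> 10 (2 bits)
Total length = 8 + 9 + 2 = 19 bits.

Unary([7, 8, 1]) = 1111111011111111010 (19 bits)


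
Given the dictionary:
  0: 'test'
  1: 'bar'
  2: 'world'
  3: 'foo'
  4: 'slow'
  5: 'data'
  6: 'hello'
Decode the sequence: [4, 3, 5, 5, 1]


Look up each index in the dictionary:
  4 -> 'slow'
  3 -> 'foo'
  5 -> 'data'
  5 -> 'data'
  1 -> 'bar'

Decoded: "slow foo data data bar"


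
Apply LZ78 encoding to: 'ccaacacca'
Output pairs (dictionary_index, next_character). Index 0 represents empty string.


LZ78 encoding steps:
Dictionary: {0: ''}
Step 1: w='' (idx 0), next='c' -> output (0, 'c'), add 'c' as idx 1
Step 2: w='c' (idx 1), next='a' -> output (1, 'a'), add 'ca' as idx 2
Step 3: w='' (idx 0), next='a' -> output (0, 'a'), add 'a' as idx 3
Step 4: w='ca' (idx 2), next='c' -> output (2, 'c'), add 'cac' as idx 4
Step 5: w='ca' (idx 2), end of input -> output (2, '')


Encoded: [(0, 'c'), (1, 'a'), (0, 'a'), (2, 'c'), (2, '')]


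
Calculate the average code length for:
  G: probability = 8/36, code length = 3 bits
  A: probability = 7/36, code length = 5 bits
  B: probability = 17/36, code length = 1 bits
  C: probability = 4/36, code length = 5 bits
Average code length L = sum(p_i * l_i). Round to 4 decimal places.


Weighted contributions p_i * l_i:
  G: (8/36) * 3 = 24/36
  A: (7/36) * 5 = 35/36
  B: (17/36) * 1 = 17/36
  C: (4/36) * 5 = 20/36
Sum = (24 + 35 + 17 + 20)/36 = 96/36

L = 96/36 = 2.6667 bits/symbol


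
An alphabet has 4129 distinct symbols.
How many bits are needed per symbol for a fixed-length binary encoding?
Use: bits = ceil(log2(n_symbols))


log2(4129) = 12.0116
Bracket: 2^12 = 4096 < 4129 <= 2^13 = 8192
So ceil(log2(4129)) = 13

bits = ceil(log2(4129)) = ceil(12.0116) = 13 bits


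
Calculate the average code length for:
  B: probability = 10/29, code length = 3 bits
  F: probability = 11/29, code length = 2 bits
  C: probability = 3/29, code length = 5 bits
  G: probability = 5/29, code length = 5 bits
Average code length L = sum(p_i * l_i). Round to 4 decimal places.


Weighted contributions p_i * l_i:
  B: (10/29) * 3 = 30/29
  F: (11/29) * 2 = 22/29
  C: (3/29) * 5 = 15/29
  G: (5/29) * 5 = 25/29
Sum = (30 + 22 + 15 + 25)/29 = 92/29

L = 92/29 = 3.1724 bits/symbol


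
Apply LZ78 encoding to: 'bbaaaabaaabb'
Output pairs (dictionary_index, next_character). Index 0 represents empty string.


LZ78 encoding steps:
Dictionary: {0: ''}
Step 1: w='' (idx 0), next='b' -> output (0, 'b'), add 'b' as idx 1
Step 2: w='b' (idx 1), next='a' -> output (1, 'a'), add 'ba' as idx 2
Step 3: w='' (idx 0), next='a' -> output (0, 'a'), add 'a' as idx 3
Step 4: w='a' (idx 3), next='a' -> output (3, 'a'), add 'aa' as idx 4
Step 5: w='ba' (idx 2), next='a' -> output (2, 'a'), add 'baa' as idx 5
Step 6: w='a' (idx 3), next='b' -> output (3, 'b'), add 'ab' as idx 6
Step 7: w='b' (idx 1), end of input -> output (1, '')


Encoded: [(0, 'b'), (1, 'a'), (0, 'a'), (3, 'a'), (2, 'a'), (3, 'b'), (1, '')]


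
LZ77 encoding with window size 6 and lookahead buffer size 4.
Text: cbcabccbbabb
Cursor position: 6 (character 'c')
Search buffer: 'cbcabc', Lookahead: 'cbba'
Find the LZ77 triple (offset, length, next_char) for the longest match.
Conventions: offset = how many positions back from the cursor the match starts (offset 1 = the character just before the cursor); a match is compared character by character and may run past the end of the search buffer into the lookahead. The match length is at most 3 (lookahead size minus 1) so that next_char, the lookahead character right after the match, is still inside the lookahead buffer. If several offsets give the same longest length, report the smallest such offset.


Try each offset into the search buffer:
  offset=1 (pos 5, char 'c'): match length 1
  offset=2 (pos 4, char 'b'): match length 0
  offset=3 (pos 3, char 'a'): match length 0
  offset=4 (pos 2, char 'c'): match length 1
  offset=5 (pos 1, char 'b'): match length 0
  offset=6 (pos 0, char 'c'): match length 2
Longest match has length 2 at offset 6.
next_char = character at position 6 + 2 = 8 -> 'b'

Best match: offset=6, length=2 (matching 'cb' starting at position 0)
LZ77 triple: (6, 2, 'b')


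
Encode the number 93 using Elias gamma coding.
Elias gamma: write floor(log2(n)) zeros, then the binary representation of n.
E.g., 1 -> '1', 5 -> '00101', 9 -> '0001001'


num_bits = floor(log2(93)) + 1 = 7
leading_zeros = num_bits - 1 = 6
binary(93) = 1011101

Elias gamma(93) = '000000' + '1011101' = 0000001011101 (13 bits)


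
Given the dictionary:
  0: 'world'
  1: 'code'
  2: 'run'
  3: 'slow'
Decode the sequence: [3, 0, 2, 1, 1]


Look up each index in the dictionary:
  3 -> 'slow'
  0 -> 'world'
  2 -> 'run'
  1 -> 'code'
  1 -> 'code'

Decoded: "slow world run code code"


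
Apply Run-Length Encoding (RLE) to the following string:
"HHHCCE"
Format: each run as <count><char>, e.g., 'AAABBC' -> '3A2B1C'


Scanning runs left to right:
  i=0: run of 'H' x 3 -> '3H'
  i=3: run of 'C' x 2 -> '2C'
  i=5: run of 'E' x 1 -> '1E'

RLE = 3H2C1E


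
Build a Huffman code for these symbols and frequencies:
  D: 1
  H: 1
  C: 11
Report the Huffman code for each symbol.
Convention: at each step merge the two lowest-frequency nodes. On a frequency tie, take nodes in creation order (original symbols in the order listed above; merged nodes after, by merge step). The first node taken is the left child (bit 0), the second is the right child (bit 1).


Huffman tree construction:
Step 1: Merge D(1) + H(1) = 2
Step 2: Merge (D+H)(2) + C(11) = 13
Read each symbol's code off the tree from the root (left child = 0, right child = 1).

Codes:
  D: 00 (length 2)
  H: 01 (length 2)
  C: 1 (length 1)
Average code length: 15/13 = 1.1538 bits/symbol


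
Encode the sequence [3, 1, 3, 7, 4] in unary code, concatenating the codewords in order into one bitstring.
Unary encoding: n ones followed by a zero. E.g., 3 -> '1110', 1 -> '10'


Encode each number as n ones followed by a terminating 0:
  3 -> 1110 (4 bits)
  1 -> 10 (2 bits)
  3 -> 1110 (4 bits)
  7 -> 11111110 (8 bits)
  4 -> 11110 (5 bits)
Total length = 4 + 2 + 4 + 8 + 5 = 23 bits.

Unary([3, 1, 3, 7, 4]) = 11101011101111111011110 (23 bits)


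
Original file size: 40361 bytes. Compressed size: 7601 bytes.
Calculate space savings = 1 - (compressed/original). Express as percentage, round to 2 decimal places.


ratio = compressed/original = 7601/40361 = 0.188325
savings = 1 - ratio = 1 - 0.188325 = 0.811675
as a percentage: 0.811675 * 100 = 81.17%

Space savings = 1 - 7601/40361 = 81.17%


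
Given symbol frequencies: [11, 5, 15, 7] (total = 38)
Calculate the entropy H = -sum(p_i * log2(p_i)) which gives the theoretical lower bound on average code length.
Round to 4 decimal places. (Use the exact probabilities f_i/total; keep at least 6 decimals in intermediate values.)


Per-symbol terms -p_i * log2(p_i) with p_i = f_i/38:
  p = 11/38 = 0.289474: log2(p) = -1.788496, -p*log2(p) = 0.517722
  p = 5/38 = 0.131579: log2(p) = -2.925999, -p*log2(p) = 0.385000
  p = 15/38 = 0.394737: log2(p) = -1.341037, -p*log2(p) = 0.529357
  p = 7/38 = 0.184211: log2(p) = -2.440573, -p*log2(p) = 0.449579
H = 0.517722 + 0.385000 + 0.529357 + 0.449579 = 1.881658

H = 1.8817 bits/symbol


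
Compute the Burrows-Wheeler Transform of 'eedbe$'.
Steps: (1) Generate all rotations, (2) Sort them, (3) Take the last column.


Rotations (sorted):
  0: $eedbe -> last char: e
  1: be$eed -> last char: d
  2: dbe$ee -> last char: e
  3: e$eedb -> last char: b
  4: edbe$e -> last char: e
  5: eedbe$ -> last char: $


BWT = edebe$


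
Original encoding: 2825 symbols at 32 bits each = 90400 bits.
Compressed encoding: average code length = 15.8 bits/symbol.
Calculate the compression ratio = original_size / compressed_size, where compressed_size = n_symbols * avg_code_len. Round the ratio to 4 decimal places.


original_size = n_symbols * orig_bits = 2825 * 32 = 90400 bits
compressed_size = n_symbols * avg_code_len = 2825 * 15.8 = 44635.0 bits
ratio = original_size / compressed_size = 90400 / 44635.0 = 2.0253

Compression ratio = 2.0253


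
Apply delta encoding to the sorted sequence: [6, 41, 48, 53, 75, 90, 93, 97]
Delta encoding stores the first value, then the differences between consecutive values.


First value: 6
Deltas:
  41 - 6 = 35
  48 - 41 = 7
  53 - 48 = 5
  75 - 53 = 22
  90 - 75 = 15
  93 - 90 = 3
  97 - 93 = 4


Delta encoded: [6, 35, 7, 5, 22, 15, 3, 4]


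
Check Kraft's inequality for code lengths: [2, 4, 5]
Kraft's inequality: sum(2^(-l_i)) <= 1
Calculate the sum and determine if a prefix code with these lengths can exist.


Sum = 2^(-2) + 2^(-4) + 2^(-5)
    = 0.25 + 0.0625 + 0.03125
    = 11/32 = 0.34375
Since 0.34375 <= 1, Kraft's inequality IS satisfied.
A prefix code with these lengths CAN exist.

Kraft sum = 0.34375. Satisfied.


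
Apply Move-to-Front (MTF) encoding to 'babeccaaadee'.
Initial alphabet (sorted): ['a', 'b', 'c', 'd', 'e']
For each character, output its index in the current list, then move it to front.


MTF encoding:
'b': index 1 in ['a', 'b', 'c', 'd', 'e'] -> ['b', 'a', 'c', 'd', 'e']
'a': index 1 in ['b', 'a', 'c', 'd', 'e'] -> ['a', 'b', 'c', 'd', 'e']
'b': index 1 in ['a', 'b', 'c', 'd', 'e'] -> ['b', 'a', 'c', 'd', 'e']
'e': index 4 in ['b', 'a', 'c', 'd', 'e'] -> ['e', 'b', 'a', 'c', 'd']
'c': index 3 in ['e', 'b', 'a', 'c', 'd'] -> ['c', 'e', 'b', 'a', 'd']
'c': index 0 in ['c', 'e', 'b', 'a', 'd'] -> ['c', 'e', 'b', 'a', 'd']
'a': index 3 in ['c', 'e', 'b', 'a', 'd'] -> ['a', 'c', 'e', 'b', 'd']
'a': index 0 in ['a', 'c', 'e', 'b', 'd'] -> ['a', 'c', 'e', 'b', 'd']
'a': index 0 in ['a', 'c', 'e', 'b', 'd'] -> ['a', 'c', 'e', 'b', 'd']
'd': index 4 in ['a', 'c', 'e', 'b', 'd'] -> ['d', 'a', 'c', 'e', 'b']
'e': index 3 in ['d', 'a', 'c', 'e', 'b'] -> ['e', 'd', 'a', 'c', 'b']
'e': index 0 in ['e', 'd', 'a', 'c', 'b'] -> ['e', 'd', 'a', 'c', 'b']


Output: [1, 1, 1, 4, 3, 0, 3, 0, 0, 4, 3, 0]


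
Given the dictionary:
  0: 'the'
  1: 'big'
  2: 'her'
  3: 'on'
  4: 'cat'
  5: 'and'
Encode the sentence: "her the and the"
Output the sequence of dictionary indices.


Look up each word in the dictionary:
  'her' -> 2
  'the' -> 0
  'and' -> 5
  'the' -> 0

Encoded: [2, 0, 5, 0]


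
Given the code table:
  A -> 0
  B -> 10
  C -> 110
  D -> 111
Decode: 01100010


Decoding:
0 -> A
110 -> C
0 -> A
0 -> A
10 -> B


Result: ACAAB


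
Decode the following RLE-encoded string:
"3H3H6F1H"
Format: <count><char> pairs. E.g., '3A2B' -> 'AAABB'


Expanding each <count><char> pair:
  3H -> 'HHH'
  3H -> 'HHH'
  6F -> 'FFFFFF'
  1H -> 'H'

Decoded = HHHHHHFFFFFFH


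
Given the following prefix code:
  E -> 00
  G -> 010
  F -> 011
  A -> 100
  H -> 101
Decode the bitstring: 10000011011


Decoding step by step:
Bits 100 -> A
Bits 00 -> E
Bits 011 -> F
Bits 011 -> F


Decoded message: AEFF


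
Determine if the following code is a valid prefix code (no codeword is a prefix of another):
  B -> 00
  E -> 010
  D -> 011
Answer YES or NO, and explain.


Checking each pair (does one codeword prefix another?):
  B='00' vs E='010': no prefix
  B='00' vs D='011': no prefix
  E='010' vs B='00': no prefix
  E='010' vs D='011': no prefix
  D='011' vs B='00': no prefix
  D='011' vs E='010': no prefix
No violation found over all pairs.

YES -- this is a valid prefix code. No codeword is a prefix of any other codeword.


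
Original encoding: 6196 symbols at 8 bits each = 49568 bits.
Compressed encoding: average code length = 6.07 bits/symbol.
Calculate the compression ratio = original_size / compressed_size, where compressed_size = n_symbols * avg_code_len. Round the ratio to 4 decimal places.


original_size = n_symbols * orig_bits = 6196 * 8 = 49568 bits
compressed_size = n_symbols * avg_code_len = 6196 * 6.07 = 37609.72 bits
ratio = original_size / compressed_size = 49568 / 37609.72 = 1.318

Compression ratio = 1.318


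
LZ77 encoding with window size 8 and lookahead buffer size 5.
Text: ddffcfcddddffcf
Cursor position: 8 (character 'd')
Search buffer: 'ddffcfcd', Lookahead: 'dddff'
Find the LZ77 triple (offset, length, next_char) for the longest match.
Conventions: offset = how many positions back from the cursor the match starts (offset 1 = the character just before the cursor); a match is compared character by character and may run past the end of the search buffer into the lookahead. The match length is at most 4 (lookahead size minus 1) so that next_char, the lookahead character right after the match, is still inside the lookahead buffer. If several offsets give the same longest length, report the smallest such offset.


Try each offset into the search buffer:
  offset=1 (pos 7, char 'd'): match length 3
  offset=2 (pos 6, char 'c'): match length 0
  offset=3 (pos 5, char 'f'): match length 0
  offset=4 (pos 4, char 'c'): match length 0
  offset=5 (pos 3, char 'f'): match length 0
  offset=6 (pos 2, char 'f'): match length 0
  offset=7 (pos 1, char 'd'): match length 1
  offset=8 (pos 0, char 'd'): match length 2
Longest match has length 3 at offset 1.
next_char = character at position 8 + 3 = 11 -> 'f'

Best match: offset=1, length=3 (matching 'ddd' starting at position 7)
LZ77 triple: (1, 3, 'f')


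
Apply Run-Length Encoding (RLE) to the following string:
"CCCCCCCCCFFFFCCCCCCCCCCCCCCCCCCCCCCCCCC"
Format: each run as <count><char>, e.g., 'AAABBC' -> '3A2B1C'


Scanning runs left to right:
  i=0: run of 'C' x 9 -> '9C'
  i=9: run of 'F' x 4 -> '4F'
  i=13: run of 'C' x 26 -> '26C'

RLE = 9C4F26C


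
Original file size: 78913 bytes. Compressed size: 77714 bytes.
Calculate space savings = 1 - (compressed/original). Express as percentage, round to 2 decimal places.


ratio = compressed/original = 77714/78913 = 0.984806
savings = 1 - ratio = 1 - 0.984806 = 0.015194
as a percentage: 0.015194 * 100 = 1.52%

Space savings = 1 - 77714/78913 = 1.52%


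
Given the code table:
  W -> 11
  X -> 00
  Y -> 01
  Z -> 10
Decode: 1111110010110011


Decoding:
11 -> W
11 -> W
11 -> W
00 -> X
10 -> Z
11 -> W
00 -> X
11 -> W


Result: WWWXZWXW


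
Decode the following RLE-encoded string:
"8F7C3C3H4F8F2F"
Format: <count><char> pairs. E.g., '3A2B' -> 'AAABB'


Expanding each <count><char> pair:
  8F -> 'FFFFFFFF'
  7C -> 'CCCCCCC'
  3C -> 'CCC'
  3H -> 'HHH'
  4F -> 'FFFF'
  8F -> 'FFFFFFFF'
  2F -> 'FF'

Decoded = FFFFFFFFCCCCCCCCCCHHHFFFFFFFFFFFFFF


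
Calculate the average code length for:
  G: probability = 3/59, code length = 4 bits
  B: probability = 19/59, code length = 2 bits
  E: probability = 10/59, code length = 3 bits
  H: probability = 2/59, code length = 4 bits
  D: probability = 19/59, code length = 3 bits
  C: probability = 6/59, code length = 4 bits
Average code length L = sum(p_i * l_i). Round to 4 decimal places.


Weighted contributions p_i * l_i:
  G: (3/59) * 4 = 12/59
  B: (19/59) * 2 = 38/59
  E: (10/59) * 3 = 30/59
  H: (2/59) * 4 = 8/59
  D: (19/59) * 3 = 57/59
  C: (6/59) * 4 = 24/59
Sum = (12 + 38 + 30 + 8 + 57 + 24)/59 = 169/59

L = 169/59 = 2.8644 bits/symbol


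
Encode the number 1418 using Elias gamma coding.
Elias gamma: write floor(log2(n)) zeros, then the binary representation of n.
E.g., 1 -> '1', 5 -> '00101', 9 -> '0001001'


num_bits = floor(log2(1418)) + 1 = 11
leading_zeros = num_bits - 1 = 10
binary(1418) = 10110001010

Elias gamma(1418) = '0000000000' + '10110001010' = 000000000010110001010 (21 bits)


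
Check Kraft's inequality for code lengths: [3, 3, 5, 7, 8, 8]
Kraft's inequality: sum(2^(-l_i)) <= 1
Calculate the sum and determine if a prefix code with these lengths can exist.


Sum = 2^(-3) + 2^(-3) + 2^(-5) + 2^(-7) + 2^(-8) + 2^(-8)
    = 0.125 + 0.125 + 0.03125 + 0.0078125 + 0.00390625 + 0.00390625
    = 76/256 = 0.296875
Since 0.296875 <= 1, Kraft's inequality IS satisfied.
A prefix code with these lengths CAN exist.

Kraft sum = 0.296875. Satisfied.


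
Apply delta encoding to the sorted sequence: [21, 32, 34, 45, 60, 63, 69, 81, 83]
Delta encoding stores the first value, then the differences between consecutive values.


First value: 21
Deltas:
  32 - 21 = 11
  34 - 32 = 2
  45 - 34 = 11
  60 - 45 = 15
  63 - 60 = 3
  69 - 63 = 6
  81 - 69 = 12
  83 - 81 = 2


Delta encoded: [21, 11, 2, 11, 15, 3, 6, 12, 2]


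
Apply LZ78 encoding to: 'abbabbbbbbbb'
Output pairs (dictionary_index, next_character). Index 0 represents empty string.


LZ78 encoding steps:
Dictionary: {0: ''}
Step 1: w='' (idx 0), next='a' -> output (0, 'a'), add 'a' as idx 1
Step 2: w='' (idx 0), next='b' -> output (0, 'b'), add 'b' as idx 2
Step 3: w='b' (idx 2), next='a' -> output (2, 'a'), add 'ba' as idx 3
Step 4: w='b' (idx 2), next='b' -> output (2, 'b'), add 'bb' as idx 4
Step 5: w='bb' (idx 4), next='b' -> output (4, 'b'), add 'bbb' as idx 5
Step 6: w='bbb' (idx 5), end of input -> output (5, '')


Encoded: [(0, 'a'), (0, 'b'), (2, 'a'), (2, 'b'), (4, 'b'), (5, '')]


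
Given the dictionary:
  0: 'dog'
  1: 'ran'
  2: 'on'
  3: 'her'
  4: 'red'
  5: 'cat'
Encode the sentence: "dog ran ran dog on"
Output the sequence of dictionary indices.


Look up each word in the dictionary:
  'dog' -> 0
  'ran' -> 1
  'ran' -> 1
  'dog' -> 0
  'on' -> 2

Encoded: [0, 1, 1, 0, 2]


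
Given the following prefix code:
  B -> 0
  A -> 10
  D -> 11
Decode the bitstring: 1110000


Decoding step by step:
Bits 11 -> D
Bits 10 -> A
Bits 0 -> B
Bits 0 -> B
Bits 0 -> B


Decoded message: DABBB


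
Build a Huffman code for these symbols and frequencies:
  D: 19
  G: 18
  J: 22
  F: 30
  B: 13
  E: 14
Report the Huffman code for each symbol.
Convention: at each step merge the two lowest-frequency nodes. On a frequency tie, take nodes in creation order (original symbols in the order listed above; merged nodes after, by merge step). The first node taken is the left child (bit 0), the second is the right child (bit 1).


Huffman tree construction:
Step 1: Merge B(13) + E(14) = 27
Step 2: Merge G(18) + D(19) = 37
Step 3: Merge J(22) + (B+E)(27) = 49
Step 4: Merge F(30) + (G+D)(37) = 67
Step 5: Merge (J+(B+E))(49) + (F+(G+D))(67) = 116
Read each symbol's code off the tree from the root (left child = 0, right child = 1).

Codes:
  D: 111 (length 3)
  G: 110 (length 3)
  J: 00 (length 2)
  F: 10 (length 2)
  B: 010 (length 3)
  E: 011 (length 3)
Average code length: 296/116 = 2.5517 bits/symbol


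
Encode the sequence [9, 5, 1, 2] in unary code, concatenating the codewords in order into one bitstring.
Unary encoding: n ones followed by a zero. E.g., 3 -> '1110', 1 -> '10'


Encode each number as n ones followed by a terminating 0:
  9 -> 1111111110 (10 bits)
  5 -> 111110 (6 bits)
  1 -> 10 (2 bits)
  2 -> 110 (3 bits)
Total length = 10 + 6 + 2 + 3 = 21 bits.

Unary([9, 5, 1, 2]) = 111111111011111010110 (21 bits)


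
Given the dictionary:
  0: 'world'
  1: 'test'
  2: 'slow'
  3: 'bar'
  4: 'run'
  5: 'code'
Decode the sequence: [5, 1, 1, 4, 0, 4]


Look up each index in the dictionary:
  5 -> 'code'
  1 -> 'test'
  1 -> 'test'
  4 -> 'run'
  0 -> 'world'
  4 -> 'run'

Decoded: "code test test run world run"


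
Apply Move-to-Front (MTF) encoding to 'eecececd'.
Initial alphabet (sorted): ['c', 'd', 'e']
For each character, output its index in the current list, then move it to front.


MTF encoding:
'e': index 2 in ['c', 'd', 'e'] -> ['e', 'c', 'd']
'e': index 0 in ['e', 'c', 'd'] -> ['e', 'c', 'd']
'c': index 1 in ['e', 'c', 'd'] -> ['c', 'e', 'd']
'e': index 1 in ['c', 'e', 'd'] -> ['e', 'c', 'd']
'c': index 1 in ['e', 'c', 'd'] -> ['c', 'e', 'd']
'e': index 1 in ['c', 'e', 'd'] -> ['e', 'c', 'd']
'c': index 1 in ['e', 'c', 'd'] -> ['c', 'e', 'd']
'd': index 2 in ['c', 'e', 'd'] -> ['d', 'c', 'e']


Output: [2, 0, 1, 1, 1, 1, 1, 2]


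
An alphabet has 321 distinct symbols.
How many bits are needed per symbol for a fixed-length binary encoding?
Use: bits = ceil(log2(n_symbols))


log2(321) = 8.3264
Bracket: 2^8 = 256 < 321 <= 2^9 = 512
So ceil(log2(321)) = 9

bits = ceil(log2(321)) = ceil(8.3264) = 9 bits


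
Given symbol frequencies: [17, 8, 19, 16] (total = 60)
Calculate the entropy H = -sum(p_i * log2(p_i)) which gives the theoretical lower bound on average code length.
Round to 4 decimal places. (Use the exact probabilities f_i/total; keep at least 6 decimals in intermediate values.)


Per-symbol terms -p_i * log2(p_i) with p_i = f_i/60:
  p = 17/60 = 0.283333: log2(p) = -1.819428, -p*log2(p) = 0.515505
  p = 8/60 = 0.133333: log2(p) = -2.906891, -p*log2(p) = 0.387585
  p = 19/60 = 0.316667: log2(p) = -1.658963, -p*log2(p) = 0.525338
  p = 16/60 = 0.266667: log2(p) = -1.906891, -p*log2(p) = 0.508504
H = 0.515505 + 0.387585 + 0.525338 + 0.508504 = 1.936932

H = 1.9369 bits/symbol


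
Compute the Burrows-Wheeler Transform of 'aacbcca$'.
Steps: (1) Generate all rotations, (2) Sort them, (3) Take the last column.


Rotations (sorted):
  0: $aacbcca -> last char: a
  1: a$aacbcc -> last char: c
  2: aacbcca$ -> last char: $
  3: acbcca$a -> last char: a
  4: bcca$aac -> last char: c
  5: ca$aacbc -> last char: c
  6: cbcca$aa -> last char: a
  7: cca$aacb -> last char: b


BWT = ac$accab


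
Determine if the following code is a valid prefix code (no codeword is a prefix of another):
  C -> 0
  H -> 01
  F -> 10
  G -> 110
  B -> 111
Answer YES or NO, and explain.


Checking each pair (does one codeword prefix another?):
  C='0' vs H='01': prefix -- VIOLATION

NO -- this is NOT a valid prefix code. C (0) is a prefix of H (01).


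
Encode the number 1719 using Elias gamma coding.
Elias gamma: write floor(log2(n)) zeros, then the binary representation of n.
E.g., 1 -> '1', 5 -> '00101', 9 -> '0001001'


num_bits = floor(log2(1719)) + 1 = 11
leading_zeros = num_bits - 1 = 10
binary(1719) = 11010110111

Elias gamma(1719) = '0000000000' + '11010110111' = 000000000011010110111 (21 bits)


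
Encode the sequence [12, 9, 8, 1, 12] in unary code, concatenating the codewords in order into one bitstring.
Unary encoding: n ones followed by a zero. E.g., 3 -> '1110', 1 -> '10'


Encode each number as n ones followed by a terminating 0:
  12 -> 1111111111110 (13 bits)
  9 -> 1111111110 (10 bits)
  8 -> 111111110 (9 bits)
  1 -> 10 (2 bits)
  12 -> 1111111111110 (13 bits)
Total length = 13 + 10 + 9 + 2 + 13 = 47 bits.

Unary([12, 9, 8, 1, 12]) = 11111111111101111111110111111110101111111111110 (47 bits)


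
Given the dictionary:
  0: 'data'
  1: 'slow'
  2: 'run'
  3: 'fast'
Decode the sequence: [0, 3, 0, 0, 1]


Look up each index in the dictionary:
  0 -> 'data'
  3 -> 'fast'
  0 -> 'data'
  0 -> 'data'
  1 -> 'slow'

Decoded: "data fast data data slow"


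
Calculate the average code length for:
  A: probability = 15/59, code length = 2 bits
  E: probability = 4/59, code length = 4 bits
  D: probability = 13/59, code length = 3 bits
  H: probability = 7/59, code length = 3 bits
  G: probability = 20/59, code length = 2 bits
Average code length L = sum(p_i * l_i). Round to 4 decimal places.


Weighted contributions p_i * l_i:
  A: (15/59) * 2 = 30/59
  E: (4/59) * 4 = 16/59
  D: (13/59) * 3 = 39/59
  H: (7/59) * 3 = 21/59
  G: (20/59) * 2 = 40/59
Sum = (30 + 16 + 39 + 21 + 40)/59 = 146/59

L = 146/59 = 2.4746 bits/symbol


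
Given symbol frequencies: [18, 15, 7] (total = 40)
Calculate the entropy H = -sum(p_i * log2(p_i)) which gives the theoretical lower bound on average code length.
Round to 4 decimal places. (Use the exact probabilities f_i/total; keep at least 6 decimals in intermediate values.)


Per-symbol terms -p_i * log2(p_i) with p_i = f_i/40:
  p = 18/40 = 0.450000: log2(p) = -1.152003, -p*log2(p) = 0.518401
  p = 15/40 = 0.375000: log2(p) = -1.415037, -p*log2(p) = 0.530639
  p = 7/40 = 0.175000: log2(p) = -2.514573, -p*log2(p) = 0.440050
H = 0.518401 + 0.530639 + 0.440050 = 1.489090

H = 1.4891 bits/symbol


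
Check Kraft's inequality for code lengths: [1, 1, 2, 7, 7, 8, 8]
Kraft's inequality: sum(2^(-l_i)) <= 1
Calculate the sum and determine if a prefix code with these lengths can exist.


Sum = 2^(-1) + 2^(-1) + 2^(-2) + 2^(-7) + 2^(-7) + 2^(-8) + 2^(-8)
    = 0.5 + 0.5 + 0.25 + 0.0078125 + 0.0078125 + 0.00390625 + 0.00390625
    = 326/256 = 1.2734375
Since 1.2734375 > 1, Kraft's inequality is NOT satisfied.
A prefix code with these lengths CANNOT exist.

Kraft sum = 1.2734375. Not satisfied.


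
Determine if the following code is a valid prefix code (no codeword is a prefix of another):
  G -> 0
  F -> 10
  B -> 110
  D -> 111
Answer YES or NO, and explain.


Checking each pair (does one codeword prefix another?):
  G='0' vs F='10': no prefix
  G='0' vs B='110': no prefix
  G='0' vs D='111': no prefix
  F='10' vs G='0': no prefix
  F='10' vs B='110': no prefix
  F='10' vs D='111': no prefix
  B='110' vs G='0': no prefix
  B='110' vs F='10': no prefix
  B='110' vs D='111': no prefix
  D='111' vs G='0': no prefix
  D='111' vs F='10': no prefix
  D='111' vs B='110': no prefix
No violation found over all pairs.

YES -- this is a valid prefix code. No codeword is a prefix of any other codeword.


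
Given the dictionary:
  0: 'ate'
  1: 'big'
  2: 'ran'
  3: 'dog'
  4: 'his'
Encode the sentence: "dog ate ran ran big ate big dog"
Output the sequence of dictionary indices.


Look up each word in the dictionary:
  'dog' -> 3
  'ate' -> 0
  'ran' -> 2
  'ran' -> 2
  'big' -> 1
  'ate' -> 0
  'big' -> 1
  'dog' -> 3

Encoded: [3, 0, 2, 2, 1, 0, 1, 3]


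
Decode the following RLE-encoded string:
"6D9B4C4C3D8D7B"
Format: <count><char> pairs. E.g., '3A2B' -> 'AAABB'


Expanding each <count><char> pair:
  6D -> 'DDDDDD'
  9B -> 'BBBBBBBBB'
  4C -> 'CCCC'
  4C -> 'CCCC'
  3D -> 'DDD'
  8D -> 'DDDDDDDD'
  7B -> 'BBBBBBB'

Decoded = DDDDDDBBBBBBBBBCCCCCCCCDDDDDDDDDDDBBBBBBB


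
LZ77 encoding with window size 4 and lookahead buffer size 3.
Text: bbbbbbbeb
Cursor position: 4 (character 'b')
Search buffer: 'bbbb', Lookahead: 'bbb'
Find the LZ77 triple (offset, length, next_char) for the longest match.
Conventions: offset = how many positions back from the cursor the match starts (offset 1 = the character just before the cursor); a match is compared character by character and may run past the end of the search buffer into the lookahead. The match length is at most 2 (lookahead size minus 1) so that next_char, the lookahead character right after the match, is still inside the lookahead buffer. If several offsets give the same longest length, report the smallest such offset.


Try each offset into the search buffer:
  offset=1 (pos 3, char 'b'): match length 2
  offset=2 (pos 2, char 'b'): match length 2
  offset=3 (pos 1, char 'b'): match length 2
  offset=4 (pos 0, char 'b'): match length 2
Longest match has length 2, found at offsets 1, 2, 3, 4; take the smallest, offset 1.
next_char = character at position 4 + 2 = 6 -> 'b'

Best match: offset=1, length=2 (matching 'bb' starting at position 3)
LZ77 triple: (1, 2, 'b')


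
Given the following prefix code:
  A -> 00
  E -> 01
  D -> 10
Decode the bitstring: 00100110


Decoding step by step:
Bits 00 -> A
Bits 10 -> D
Bits 01 -> E
Bits 10 -> D


Decoded message: ADED


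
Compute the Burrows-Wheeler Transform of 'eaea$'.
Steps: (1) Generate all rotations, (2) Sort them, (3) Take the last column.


Rotations (sorted):
  0: $eaea -> last char: a
  1: a$eae -> last char: e
  2: aea$e -> last char: e
  3: ea$ea -> last char: a
  4: eaea$ -> last char: $


BWT = aeea$


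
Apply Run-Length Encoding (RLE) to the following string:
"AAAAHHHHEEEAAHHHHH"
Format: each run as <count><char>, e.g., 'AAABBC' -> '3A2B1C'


Scanning runs left to right:
  i=0: run of 'A' x 4 -> '4A'
  i=4: run of 'H' x 4 -> '4H'
  i=8: run of 'E' x 3 -> '3E'
  i=11: run of 'A' x 2 -> '2A'
  i=13: run of 'H' x 5 -> '5H'

RLE = 4A4H3E2A5H


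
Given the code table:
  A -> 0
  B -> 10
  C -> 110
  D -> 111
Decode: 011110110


Decoding:
0 -> A
111 -> D
10 -> B
110 -> C


Result: ADBC


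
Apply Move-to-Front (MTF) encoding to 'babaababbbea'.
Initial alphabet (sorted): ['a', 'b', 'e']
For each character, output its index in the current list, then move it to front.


MTF encoding:
'b': index 1 in ['a', 'b', 'e'] -> ['b', 'a', 'e']
'a': index 1 in ['b', 'a', 'e'] -> ['a', 'b', 'e']
'b': index 1 in ['a', 'b', 'e'] -> ['b', 'a', 'e']
'a': index 1 in ['b', 'a', 'e'] -> ['a', 'b', 'e']
'a': index 0 in ['a', 'b', 'e'] -> ['a', 'b', 'e']
'b': index 1 in ['a', 'b', 'e'] -> ['b', 'a', 'e']
'a': index 1 in ['b', 'a', 'e'] -> ['a', 'b', 'e']
'b': index 1 in ['a', 'b', 'e'] -> ['b', 'a', 'e']
'b': index 0 in ['b', 'a', 'e'] -> ['b', 'a', 'e']
'b': index 0 in ['b', 'a', 'e'] -> ['b', 'a', 'e']
'e': index 2 in ['b', 'a', 'e'] -> ['e', 'b', 'a']
'a': index 2 in ['e', 'b', 'a'] -> ['a', 'e', 'b']


Output: [1, 1, 1, 1, 0, 1, 1, 1, 0, 0, 2, 2]


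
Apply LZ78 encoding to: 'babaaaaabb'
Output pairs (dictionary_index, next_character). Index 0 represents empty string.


LZ78 encoding steps:
Dictionary: {0: ''}
Step 1: w='' (idx 0), next='b' -> output (0, 'b'), add 'b' as idx 1
Step 2: w='' (idx 0), next='a' -> output (0, 'a'), add 'a' as idx 2
Step 3: w='b' (idx 1), next='a' -> output (1, 'a'), add 'ba' as idx 3
Step 4: w='a' (idx 2), next='a' -> output (2, 'a'), add 'aa' as idx 4
Step 5: w='aa' (idx 4), next='b' -> output (4, 'b'), add 'aab' as idx 5
Step 6: w='b' (idx 1), end of input -> output (1, '')


Encoded: [(0, 'b'), (0, 'a'), (1, 'a'), (2, 'a'), (4, 'b'), (1, '')]


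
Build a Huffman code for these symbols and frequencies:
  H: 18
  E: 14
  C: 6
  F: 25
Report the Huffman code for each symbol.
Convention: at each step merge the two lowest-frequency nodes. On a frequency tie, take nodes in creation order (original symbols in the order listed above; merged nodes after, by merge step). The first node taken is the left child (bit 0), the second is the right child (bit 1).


Huffman tree construction:
Step 1: Merge C(6) + E(14) = 20
Step 2: Merge H(18) + (C+E)(20) = 38
Step 3: Merge F(25) + (H+(C+E))(38) = 63
Read each symbol's code off the tree from the root (left child = 0, right child = 1).

Codes:
  H: 10 (length 2)
  E: 111 (length 3)
  C: 110 (length 3)
  F: 0 (length 1)
Average code length: 121/63 = 1.9206 bits/symbol


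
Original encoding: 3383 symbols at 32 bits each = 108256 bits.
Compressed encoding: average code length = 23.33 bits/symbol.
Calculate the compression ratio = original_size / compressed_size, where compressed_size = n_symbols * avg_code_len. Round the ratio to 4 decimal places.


original_size = n_symbols * orig_bits = 3383 * 32 = 108256 bits
compressed_size = n_symbols * avg_code_len = 3383 * 23.33 = 78925.39 bits
ratio = original_size / compressed_size = 108256 / 78925.39 = 1.3716

Compression ratio = 1.3716


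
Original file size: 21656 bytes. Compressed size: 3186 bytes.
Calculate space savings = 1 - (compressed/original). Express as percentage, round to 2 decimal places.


ratio = compressed/original = 3186/21656 = 0.147119
savings = 1 - ratio = 1 - 0.147119 = 0.852881
as a percentage: 0.852881 * 100 = 85.29%

Space savings = 1 - 3186/21656 = 85.29%


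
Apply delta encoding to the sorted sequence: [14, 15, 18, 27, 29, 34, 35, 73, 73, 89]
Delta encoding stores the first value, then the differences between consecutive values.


First value: 14
Deltas:
  15 - 14 = 1
  18 - 15 = 3
  27 - 18 = 9
  29 - 27 = 2
  34 - 29 = 5
  35 - 34 = 1
  73 - 35 = 38
  73 - 73 = 0
  89 - 73 = 16


Delta encoded: [14, 1, 3, 9, 2, 5, 1, 38, 0, 16]


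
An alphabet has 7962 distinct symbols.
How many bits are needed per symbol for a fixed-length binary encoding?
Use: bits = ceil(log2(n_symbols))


log2(7962) = 12.9589
Bracket: 2^12 = 4096 < 7962 <= 2^13 = 8192
So ceil(log2(7962)) = 13

bits = ceil(log2(7962)) = ceil(12.9589) = 13 bits
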